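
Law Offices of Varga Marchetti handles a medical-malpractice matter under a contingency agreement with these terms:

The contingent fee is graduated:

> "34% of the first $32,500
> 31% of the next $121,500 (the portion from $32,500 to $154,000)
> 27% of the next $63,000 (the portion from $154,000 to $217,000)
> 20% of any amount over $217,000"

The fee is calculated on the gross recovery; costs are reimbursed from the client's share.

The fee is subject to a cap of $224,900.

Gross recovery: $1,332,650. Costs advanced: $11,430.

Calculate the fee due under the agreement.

Fee base is the gross recovery, $1,332,650; costs are reimbursed separately.
First $32,500 at 34% = $11,050.00
Next $121,500 at 31% = $37,665.00
Next $63,000 at 27% = $17,010.00
Remaining $1,115,650 at 20% = $223,130.00
Fee: $11,050.00 + $37,665.00 + $17,010.00 + $223,130.00 = $288,855.00
$288,855.00 exceeds the $224,900 cap, so the fee is capped at $224,900.00.

$224,900.00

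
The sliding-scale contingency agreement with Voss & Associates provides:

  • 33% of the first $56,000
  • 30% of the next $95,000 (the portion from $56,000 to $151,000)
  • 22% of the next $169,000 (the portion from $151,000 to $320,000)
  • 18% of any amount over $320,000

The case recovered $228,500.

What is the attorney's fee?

First $56,000 at 33% = $18,480.00
Next $95,000 at 30% = $28,500.00
Remaining $77,500 at 22% = $17,050.00
Fee: $18,480.00 + $28,500.00 + $17,050.00 = $64,030.00

$64,030.00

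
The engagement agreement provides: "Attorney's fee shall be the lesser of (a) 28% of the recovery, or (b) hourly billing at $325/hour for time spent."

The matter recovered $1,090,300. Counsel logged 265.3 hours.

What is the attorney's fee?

(a) 28% of $1,090,300 = $305,284.00
(b) 265.3 × $325 = $86,222.50
The lesser is (b): $86,222.50.

$86,222.50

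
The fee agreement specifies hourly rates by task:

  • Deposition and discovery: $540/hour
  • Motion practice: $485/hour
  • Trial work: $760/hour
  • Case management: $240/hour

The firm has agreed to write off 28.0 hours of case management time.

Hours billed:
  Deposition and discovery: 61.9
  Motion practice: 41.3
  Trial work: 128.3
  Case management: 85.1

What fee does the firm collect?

$164,668.50

Deposition and discovery: 61.9 × $540 = $33,426.00
Motion practice: 41.3 × $485 = $20,030.50
Trial work: 128.3 × $760 = $97,508.00
Case management: 85.1 × $240 = $20,424.00
Subtotal: $171,388.50
Write-off: 28.0 × $240 = $6,720.00
Total: $171,388.50 − $6,720.00 = $164,668.50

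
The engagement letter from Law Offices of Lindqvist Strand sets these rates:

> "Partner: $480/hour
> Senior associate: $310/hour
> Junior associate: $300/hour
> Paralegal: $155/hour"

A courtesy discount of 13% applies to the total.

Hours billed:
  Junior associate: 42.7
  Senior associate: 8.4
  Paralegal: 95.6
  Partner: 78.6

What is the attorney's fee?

$59,125.20

Partner: 78.6 × $480 = $37,728.00
Senior associate: 8.4 × $310 = $2,604.00
Junior associate: 42.7 × $300 = $12,810.00
Paralegal: 95.6 × $155 = $14,818.00
Subtotal: $67,960.00
Less 13% discount: −$8,834.80
Total: $67,960.00 − $8,834.80 = $59,125.20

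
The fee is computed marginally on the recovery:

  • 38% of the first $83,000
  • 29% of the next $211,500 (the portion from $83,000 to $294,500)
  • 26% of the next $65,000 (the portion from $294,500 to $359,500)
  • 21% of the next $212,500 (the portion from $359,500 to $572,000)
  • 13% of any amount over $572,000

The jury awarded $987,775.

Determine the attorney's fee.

$208,450.75

First $83,000 at 38% = $31,540.00
Next $211,500 at 29% = $61,335.00
Next $65,000 at 26% = $16,900.00
Next $212,500 at 21% = $44,625.00
Remaining $415,775 at 13% = $54,050.75
Fee: $31,540.00 + $61,335.00 + $16,900.00 + $44,625.00 + $54,050.75 = $208,450.75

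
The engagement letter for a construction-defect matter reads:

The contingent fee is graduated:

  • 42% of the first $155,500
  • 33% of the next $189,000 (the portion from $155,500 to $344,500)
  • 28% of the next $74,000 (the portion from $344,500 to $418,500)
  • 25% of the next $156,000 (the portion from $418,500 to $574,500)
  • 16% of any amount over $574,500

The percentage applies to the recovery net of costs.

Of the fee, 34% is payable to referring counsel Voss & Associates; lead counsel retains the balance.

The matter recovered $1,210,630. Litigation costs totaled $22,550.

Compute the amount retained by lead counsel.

Fee base (net of costs): $1,210,630 − $22,550 = $1,188,080
First $155,500 at 42% = $65,310.00
Next $189,000 at 33% = $62,370.00
Next $74,000 at 28% = $20,720.00
Next $156,000 at 25% = $39,000.00
Remaining $613,580 at 16% = $98,172.80
Fee: $65,310.00 + $62,370.00 + $20,720.00 + $39,000.00 + $98,172.80 = $285,572.80
Referral share: 34% of $285,572.80 = $97,094.75; lead counsel retains $285,572.80 − $97,094.75 = $188,478.05.

$188,478.05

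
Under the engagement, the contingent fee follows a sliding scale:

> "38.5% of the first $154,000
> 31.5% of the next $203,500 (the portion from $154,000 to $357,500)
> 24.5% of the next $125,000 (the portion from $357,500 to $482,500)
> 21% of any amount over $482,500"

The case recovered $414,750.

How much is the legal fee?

$137,418.75

First $154,000 at 38.5% = $59,290.00
Next $203,500 at 31.5% = $64,102.50
Remaining $57,250 at 24.5% = $14,026.25
Fee: $59,290.00 + $64,102.50 + $14,026.25 = $137,418.75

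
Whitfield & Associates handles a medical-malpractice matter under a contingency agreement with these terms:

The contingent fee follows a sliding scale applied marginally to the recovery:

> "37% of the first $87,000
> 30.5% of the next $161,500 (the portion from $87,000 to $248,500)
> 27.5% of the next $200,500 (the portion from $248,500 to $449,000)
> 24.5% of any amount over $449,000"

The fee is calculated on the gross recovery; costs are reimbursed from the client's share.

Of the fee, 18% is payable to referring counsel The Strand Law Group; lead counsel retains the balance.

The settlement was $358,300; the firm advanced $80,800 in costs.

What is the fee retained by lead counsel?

Fee base is the gross recovery, $358,300; costs are reimbursed separately.
First $87,000 at 37% = $32,190.00
Next $161,500 at 30.5% = $49,257.50
Remaining $109,800 at 27.5% = $30,195.00
Fee: $32,190.00 + $49,257.50 + $30,195.00 = $111,642.50
Referral share: 18% of $111,642.50 = $20,095.65; lead counsel retains $111,642.50 − $20,095.65 = $91,546.85.

$91,546.85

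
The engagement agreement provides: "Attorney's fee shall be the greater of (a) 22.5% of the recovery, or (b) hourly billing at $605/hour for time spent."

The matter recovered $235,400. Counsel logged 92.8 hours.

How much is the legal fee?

(a) 22.5% of $235,400 = $52,965.00
(b) 92.8 × $605 = $56,144.00
The greater is (b): $56,144.00.

$56,144.00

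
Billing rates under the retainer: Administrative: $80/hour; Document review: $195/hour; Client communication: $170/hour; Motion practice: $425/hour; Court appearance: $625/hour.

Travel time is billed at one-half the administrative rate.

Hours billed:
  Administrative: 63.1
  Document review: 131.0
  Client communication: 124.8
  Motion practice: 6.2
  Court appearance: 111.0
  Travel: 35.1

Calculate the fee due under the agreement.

Administrative: 63.1 × $80 = $5,048.00
Document review: 131.0 × $195 = $25,545.00
Client communication: 124.8 × $170 = $21,216.00
Motion practice: 6.2 × $425 = $2,635.00
Court appearance: 111.0 × $625 = $69,375.00
Subtotal: $5,048.00 + $25,545.00 + $21,216.00 + $2,635.00 + $69,375.00 = $123,819.00
Travel: 35.1 × ($80 ÷ 2) = 35.1 × $40.00 = $1,404.00
Total: $123,819.00 + $1,404.00 = $125,223.00

$125,223.00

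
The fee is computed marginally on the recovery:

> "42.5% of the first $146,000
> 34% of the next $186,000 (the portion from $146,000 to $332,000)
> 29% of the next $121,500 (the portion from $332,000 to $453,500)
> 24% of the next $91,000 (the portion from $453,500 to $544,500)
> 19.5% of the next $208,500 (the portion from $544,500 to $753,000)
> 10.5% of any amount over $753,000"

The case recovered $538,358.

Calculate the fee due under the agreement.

First $146,000 at 42.5% = $62,050.00
Next $186,000 at 34% = $63,240.00
Next $121,500 at 29% = $35,235.00
Remaining $84,858 at 24% = $20,365.92
Fee: $62,050.00 + $63,240.00 + $35,235.00 + $20,365.92 = $180,890.92

$180,890.92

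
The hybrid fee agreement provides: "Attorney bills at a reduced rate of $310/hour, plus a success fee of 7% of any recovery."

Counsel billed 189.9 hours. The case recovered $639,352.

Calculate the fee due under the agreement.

$103,623.64

Hourly: 189.9 × $310 = $58,869.00
Success fee: 7% of $639,352 = $44,754.64
Total: $58,869.00 + $44,754.64 = $103,623.64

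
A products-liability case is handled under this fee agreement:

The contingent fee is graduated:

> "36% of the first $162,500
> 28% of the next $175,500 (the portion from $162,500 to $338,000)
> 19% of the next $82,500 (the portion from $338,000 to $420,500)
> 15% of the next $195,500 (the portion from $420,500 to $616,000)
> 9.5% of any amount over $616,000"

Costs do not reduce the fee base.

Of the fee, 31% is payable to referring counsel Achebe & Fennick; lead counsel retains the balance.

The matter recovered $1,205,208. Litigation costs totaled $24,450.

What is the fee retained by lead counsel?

Fee base is the gross recovery, $1,205,208; costs are reimbursed separately.
First $162,500 at 36% = $58,500.00
Next $175,500 at 28% = $49,140.00
Next $82,500 at 19% = $15,675.00
Next $195,500 at 15% = $29,325.00
Remaining $589,208 at 9.5% = $55,974.76
Fee: $58,500.00 + $49,140.00 + $15,675.00 + $29,325.00 + $55,974.76 = $208,614.76
Referral share: 31% of $208,614.76 = $64,670.58; lead counsel retains $208,614.76 − $64,670.58 = $143,944.18.

$143,944.18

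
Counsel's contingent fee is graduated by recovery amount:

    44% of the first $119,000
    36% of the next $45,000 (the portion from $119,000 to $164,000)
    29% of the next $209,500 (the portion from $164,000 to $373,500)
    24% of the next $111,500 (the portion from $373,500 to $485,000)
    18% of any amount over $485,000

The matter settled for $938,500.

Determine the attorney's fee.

First $119,000 at 44% = $52,360.00
Next $45,000 at 36% = $16,200.00
Next $209,500 at 29% = $60,755.00
Next $111,500 at 24% = $26,760.00
Remaining $453,500 at 18% = $81,630.00
Fee: $52,360.00 + $16,200.00 + $60,755.00 + $26,760.00 + $81,630.00 = $237,705.00

$237,705.00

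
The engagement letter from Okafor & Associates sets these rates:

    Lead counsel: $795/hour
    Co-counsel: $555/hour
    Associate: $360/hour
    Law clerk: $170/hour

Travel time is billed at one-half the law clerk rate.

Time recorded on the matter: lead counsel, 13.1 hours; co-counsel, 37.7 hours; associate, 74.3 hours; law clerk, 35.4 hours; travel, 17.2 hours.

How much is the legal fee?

Lead counsel: 13.1 × $795 = $10,414.50
Co-counsel: 37.7 × $555 = $20,923.50
Associate: 74.3 × $360 = $26,748.00
Law clerk: 35.4 × $170 = $6,018.00
Subtotal: $10,414.50 + $20,923.50 + $26,748.00 + $6,018.00 = $64,104.00
Travel: 17.2 × ($170 ÷ 2) = 17.2 × $85.00 = $1,462.00
Total: $64,104.00 + $1,462.00 = $65,566.00

$65,566.00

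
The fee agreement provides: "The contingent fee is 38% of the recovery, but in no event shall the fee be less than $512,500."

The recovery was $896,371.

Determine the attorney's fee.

$512,500.00

38% of $896,371 = $340,620.98
That is below the $512,500 minimum, so the minimum applies.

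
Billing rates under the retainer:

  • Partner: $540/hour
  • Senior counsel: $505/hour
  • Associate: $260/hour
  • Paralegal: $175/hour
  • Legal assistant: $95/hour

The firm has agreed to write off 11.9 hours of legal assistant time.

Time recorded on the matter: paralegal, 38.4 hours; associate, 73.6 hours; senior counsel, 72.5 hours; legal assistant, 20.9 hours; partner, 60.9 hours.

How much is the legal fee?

Partner: 60.9 × $540 = $32,886.00
Senior counsel: 72.5 × $505 = $36,612.50
Associate: 73.6 × $260 = $19,136.00
Paralegal: 38.4 × $175 = $6,720.00
Legal assistant: 20.9 × $95 = $1,985.50
Subtotal: $97,340.00
Write-off: 11.9 × $95 = $1,130.50
Total: $97,340.00 − $1,130.50 = $96,209.50

$96,209.50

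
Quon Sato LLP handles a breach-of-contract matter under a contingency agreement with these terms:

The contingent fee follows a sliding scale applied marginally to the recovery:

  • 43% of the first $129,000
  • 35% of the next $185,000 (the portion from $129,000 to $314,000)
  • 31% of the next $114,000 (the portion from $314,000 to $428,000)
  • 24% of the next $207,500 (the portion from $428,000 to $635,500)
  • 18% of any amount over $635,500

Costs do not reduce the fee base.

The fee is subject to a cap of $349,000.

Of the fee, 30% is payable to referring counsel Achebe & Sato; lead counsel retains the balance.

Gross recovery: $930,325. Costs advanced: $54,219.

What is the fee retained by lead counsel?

Fee base is the gross recovery, $930,325; costs are reimbursed separately.
First $129,000 at 43% = $55,470.00
Next $185,000 at 35% = $64,750.00
Next $114,000 at 31% = $35,340.00
Next $207,500 at 24% = $49,800.00
Remaining $294,825 at 18% = $53,068.50
Fee: $55,470.00 + $64,750.00 + $35,340.00 + $49,800.00 + $53,068.50 = $258,428.50
$258,428.50 is under the $349,000 cap.
Referral share: 30% of $258,428.50 = $77,528.55; lead counsel retains $258,428.50 − $77,528.55 = $180,899.95.

$180,899.95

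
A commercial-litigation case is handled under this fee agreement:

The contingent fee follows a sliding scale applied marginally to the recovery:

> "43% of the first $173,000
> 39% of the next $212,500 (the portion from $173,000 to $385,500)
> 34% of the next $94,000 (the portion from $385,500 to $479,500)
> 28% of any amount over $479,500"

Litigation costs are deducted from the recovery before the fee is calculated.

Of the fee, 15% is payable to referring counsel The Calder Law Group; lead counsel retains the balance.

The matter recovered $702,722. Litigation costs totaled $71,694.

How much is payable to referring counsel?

$34,747.93

Fee base (net of costs): $702,722 − $71,694 = $631,028
First $173,000 at 43% = $74,390.00
Next $212,500 at 39% = $82,875.00
Next $94,000 at 34% = $31,960.00
Remaining $151,528 at 28% = $42,427.84
Fee: $74,390.00 + $82,875.00 + $31,960.00 + $42,427.84 = $231,652.84
Referral share: 15% of $231,652.84 = $34,747.93; lead counsel retains $231,652.84 − $34,747.93 = $196,904.91.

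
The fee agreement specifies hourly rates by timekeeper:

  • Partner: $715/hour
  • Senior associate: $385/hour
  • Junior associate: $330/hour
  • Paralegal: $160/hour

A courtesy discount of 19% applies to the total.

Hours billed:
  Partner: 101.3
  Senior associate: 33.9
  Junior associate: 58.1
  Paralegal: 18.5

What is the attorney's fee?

Partner: 101.3 × $715 = $72,429.50
Senior associate: 33.9 × $385 = $13,051.50
Junior associate: 58.1 × $330 = $19,173.00
Paralegal: 18.5 × $160 = $2,960.00
Subtotal: $107,614.00
Less 19% discount: −$20,446.66
Total: $107,614.00 − $20,446.66 = $87,167.34

$87,167.34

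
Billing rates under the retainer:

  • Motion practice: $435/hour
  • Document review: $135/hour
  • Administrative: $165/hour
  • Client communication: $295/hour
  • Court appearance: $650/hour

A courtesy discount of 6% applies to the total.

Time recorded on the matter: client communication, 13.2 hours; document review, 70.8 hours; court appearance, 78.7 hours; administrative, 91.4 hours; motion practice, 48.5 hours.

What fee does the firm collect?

Motion practice: 48.5 × $435 = $21,097.50
Document review: 70.8 × $135 = $9,558.00
Administrative: 91.4 × $165 = $15,081.00
Client communication: 13.2 × $295 = $3,894.00
Court appearance: 78.7 × $650 = $51,155.00
Subtotal: $100,785.50
Less 6% discount: −$6,047.13
Total: $100,785.50 − $6,047.13 = $94,738.37

$94,738.37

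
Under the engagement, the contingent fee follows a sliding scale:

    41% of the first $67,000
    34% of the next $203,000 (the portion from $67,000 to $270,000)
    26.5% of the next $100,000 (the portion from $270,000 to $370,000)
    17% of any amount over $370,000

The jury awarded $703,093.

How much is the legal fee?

$179,615.81

First $67,000 at 41% = $27,470.00
Next $203,000 at 34% = $69,020.00
Next $100,000 at 26.5% = $26,500.00
Remaining $333,093 at 17% = $56,625.81
Fee: $27,470.00 + $69,020.00 + $26,500.00 + $56,625.81 = $179,615.81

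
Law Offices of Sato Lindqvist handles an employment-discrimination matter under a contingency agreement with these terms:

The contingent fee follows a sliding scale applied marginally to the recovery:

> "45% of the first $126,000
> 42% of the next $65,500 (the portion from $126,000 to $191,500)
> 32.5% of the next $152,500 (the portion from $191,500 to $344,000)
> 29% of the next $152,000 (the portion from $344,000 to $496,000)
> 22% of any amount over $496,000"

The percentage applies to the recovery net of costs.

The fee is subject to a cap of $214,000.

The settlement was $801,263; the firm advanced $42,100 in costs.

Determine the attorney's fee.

Fee base (net of costs): $801,263 − $42,100 = $759,163
First $126,000 at 45% = $56,700.00
Next $65,500 at 42% = $27,510.00
Next $152,500 at 32.5% = $49,562.50
Next $152,000 at 29% = $44,080.00
Remaining $263,163 at 22% = $57,895.86
Fee: $56,700.00 + $27,510.00 + $49,562.50 + $44,080.00 + $57,895.86 = $235,748.36
$235,748.36 exceeds the $214,000 cap, so the fee is capped at $214,000.00.

$214,000.00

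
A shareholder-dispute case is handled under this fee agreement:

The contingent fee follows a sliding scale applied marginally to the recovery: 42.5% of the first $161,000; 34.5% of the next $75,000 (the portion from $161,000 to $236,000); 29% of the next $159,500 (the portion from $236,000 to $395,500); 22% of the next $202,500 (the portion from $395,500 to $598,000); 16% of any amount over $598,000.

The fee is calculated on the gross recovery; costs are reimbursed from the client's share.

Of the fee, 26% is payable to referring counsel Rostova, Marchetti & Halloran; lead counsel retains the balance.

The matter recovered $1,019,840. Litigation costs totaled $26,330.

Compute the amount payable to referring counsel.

Fee base is the gross recovery, $1,019,840; costs are reimbursed separately.
First $161,000 at 42.5% = $68,425.00
Next $75,000 at 34.5% = $25,875.00
Next $159,500 at 29% = $46,255.00
Next $202,500 at 22% = $44,550.00
Remaining $421,840 at 16% = $67,494.40
Fee: $68,425.00 + $25,875.00 + $46,255.00 + $44,550.00 + $67,494.40 = $252,599.40
Referral share: 26% of $252,599.40 = $65,675.84; lead counsel retains $252,599.40 − $65,675.84 = $186,923.56.

$65,675.84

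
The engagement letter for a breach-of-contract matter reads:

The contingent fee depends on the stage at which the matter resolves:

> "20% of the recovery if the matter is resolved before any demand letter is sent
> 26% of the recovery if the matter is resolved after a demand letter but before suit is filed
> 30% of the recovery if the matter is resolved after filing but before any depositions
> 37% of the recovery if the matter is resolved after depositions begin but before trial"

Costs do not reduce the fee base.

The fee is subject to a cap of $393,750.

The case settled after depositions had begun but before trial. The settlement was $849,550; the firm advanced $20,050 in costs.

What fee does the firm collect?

Fee base is the gross recovery, $849,550; costs are reimbursed separately.
The matter settled after depositions had begun but before trial, so the 37% rate applies.
$849,550 × 37% = $314,333.50
$314,333.50 is under the $393,750 cap.

$314,333.50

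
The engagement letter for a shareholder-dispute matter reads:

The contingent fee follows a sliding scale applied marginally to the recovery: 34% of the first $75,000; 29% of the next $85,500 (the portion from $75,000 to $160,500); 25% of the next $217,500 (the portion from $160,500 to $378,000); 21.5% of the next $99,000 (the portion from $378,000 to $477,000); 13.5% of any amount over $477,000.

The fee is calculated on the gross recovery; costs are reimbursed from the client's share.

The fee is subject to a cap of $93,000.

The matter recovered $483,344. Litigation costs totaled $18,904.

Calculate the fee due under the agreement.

$93,000.00

Fee base is the gross recovery, $483,344; costs are reimbursed separately.
First $75,000 at 34% = $25,500.00
Next $85,500 at 29% = $24,795.00
Next $217,500 at 25% = $54,375.00
Next $99,000 at 21.5% = $21,285.00
Remaining $6,344 at 13.5% = $856.44
Fee: $25,500.00 + $24,795.00 + $54,375.00 + $21,285.00 + $856.44 = $126,811.44
$126,811.44 exceeds the $93,000 cap, so the fee is capped at $93,000.00.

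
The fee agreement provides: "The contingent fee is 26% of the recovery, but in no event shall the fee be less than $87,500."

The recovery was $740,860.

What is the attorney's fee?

$192,623.60

26% of $740,860 = $192,623.60
That exceeds the $87,500 minimum.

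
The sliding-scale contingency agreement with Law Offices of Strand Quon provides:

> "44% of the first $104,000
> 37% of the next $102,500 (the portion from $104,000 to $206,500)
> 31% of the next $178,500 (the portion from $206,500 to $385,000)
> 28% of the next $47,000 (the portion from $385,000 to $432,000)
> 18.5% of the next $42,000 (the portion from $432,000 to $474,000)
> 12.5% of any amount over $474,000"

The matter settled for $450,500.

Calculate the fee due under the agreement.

$155,602.50

First $104,000 at 44% = $45,760.00
Next $102,500 at 37% = $37,925.00
Next $178,500 at 31% = $55,335.00
Next $47,000 at 28% = $13,160.00
Remaining $18,500 at 18.5% = $3,422.50
Fee: $45,760.00 + $37,925.00 + $55,335.00 + $13,160.00 + $3,422.50 = $155,602.50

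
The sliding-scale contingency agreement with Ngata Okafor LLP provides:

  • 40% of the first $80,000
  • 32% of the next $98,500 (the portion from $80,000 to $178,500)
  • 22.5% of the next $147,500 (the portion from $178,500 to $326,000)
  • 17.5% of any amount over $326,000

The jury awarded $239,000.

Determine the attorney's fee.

$77,132.50

First $80,000 at 40% = $32,000.00
Next $98,500 at 32% = $31,520.00
Remaining $60,500 at 22.5% = $13,612.50
Fee: $32,000.00 + $31,520.00 + $13,612.50 = $77,132.50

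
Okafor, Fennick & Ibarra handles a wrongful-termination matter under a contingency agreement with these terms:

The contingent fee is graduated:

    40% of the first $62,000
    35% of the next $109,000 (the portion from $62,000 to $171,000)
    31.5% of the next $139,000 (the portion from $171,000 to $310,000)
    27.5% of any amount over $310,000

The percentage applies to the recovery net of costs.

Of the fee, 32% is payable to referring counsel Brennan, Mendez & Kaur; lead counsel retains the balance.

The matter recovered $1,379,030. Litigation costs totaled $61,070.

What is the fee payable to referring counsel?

Fee base (net of costs): $1,379,030 − $61,070 = $1,317,960
First $62,000 at 40% = $24,800.00
Next $109,000 at 35% = $38,150.00
Next $139,000 at 31.5% = $43,785.00
Remaining $1,007,960 at 27.5% = $277,189.00
Fee: $24,800.00 + $38,150.00 + $43,785.00 + $277,189.00 = $383,924.00
Referral share: 32% of $383,924.00 = $122,855.68; lead counsel retains $383,924.00 − $122,855.68 = $261,068.32.

$122,855.68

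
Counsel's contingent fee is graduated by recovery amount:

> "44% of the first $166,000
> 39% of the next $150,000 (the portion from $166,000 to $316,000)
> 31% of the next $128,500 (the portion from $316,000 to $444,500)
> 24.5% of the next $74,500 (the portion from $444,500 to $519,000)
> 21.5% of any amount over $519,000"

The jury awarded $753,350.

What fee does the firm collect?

$240,012.75

First $166,000 at 44% = $73,040.00
Next $150,000 at 39% = $58,500.00
Next $128,500 at 31% = $39,835.00
Next $74,500 at 24.5% = $18,252.50
Remaining $234,350 at 21.5% = $50,385.25
Fee: $73,040.00 + $58,500.00 + $39,835.00 + $18,252.50 + $50,385.25 = $240,012.75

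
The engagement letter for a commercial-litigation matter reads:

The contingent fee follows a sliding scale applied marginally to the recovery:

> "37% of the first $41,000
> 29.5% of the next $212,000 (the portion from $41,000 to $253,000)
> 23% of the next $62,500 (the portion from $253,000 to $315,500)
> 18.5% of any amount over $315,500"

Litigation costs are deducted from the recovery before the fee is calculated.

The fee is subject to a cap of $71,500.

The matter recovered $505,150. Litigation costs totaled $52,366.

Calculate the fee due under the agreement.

Fee base (net of costs): $505,150 − $52,366 = $452,784
First $41,000 at 37% = $15,170.00
Next $212,000 at 29.5% = $62,540.00
Next $62,500 at 23% = $14,375.00
Remaining $137,284 at 18.5% = $25,397.54
Fee: $15,170.00 + $62,540.00 + $14,375.00 + $25,397.54 = $117,482.54
$117,482.54 exceeds the $71,500 cap, so the fee is capped at $71,500.00.

$71,500.00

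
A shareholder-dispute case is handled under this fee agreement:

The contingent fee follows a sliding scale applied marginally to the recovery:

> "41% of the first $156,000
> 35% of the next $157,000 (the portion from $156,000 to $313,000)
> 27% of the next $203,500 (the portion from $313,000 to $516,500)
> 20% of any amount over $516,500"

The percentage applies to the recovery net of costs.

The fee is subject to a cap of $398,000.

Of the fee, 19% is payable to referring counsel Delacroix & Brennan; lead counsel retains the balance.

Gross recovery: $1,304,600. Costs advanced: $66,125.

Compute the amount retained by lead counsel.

Fee base (net of costs): $1,304,600 − $66,125 = $1,238,475
First $156,000 at 41% = $63,960.00
Next $157,000 at 35% = $54,950.00
Next $203,500 at 27% = $54,945.00
Remaining $721,975 at 20% = $144,395.00
Fee: $63,960.00 + $54,950.00 + $54,945.00 + $144,395.00 = $318,250.00
$318,250.00 is under the $398,000 cap.
Referral share: 19% of $318,250.00 = $60,467.50; lead counsel retains $318,250.00 − $60,467.50 = $257,782.50.

$257,782.50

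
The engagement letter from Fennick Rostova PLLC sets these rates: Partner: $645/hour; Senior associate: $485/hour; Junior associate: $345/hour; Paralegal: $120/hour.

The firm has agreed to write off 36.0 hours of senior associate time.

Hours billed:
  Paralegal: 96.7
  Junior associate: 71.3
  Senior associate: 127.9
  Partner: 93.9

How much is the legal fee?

$141,339.50

Partner: 93.9 × $645 = $60,565.50
Senior associate: 127.9 × $485 = $62,031.50
Junior associate: 71.3 × $345 = $24,598.50
Paralegal: 96.7 × $120 = $11,604.00
Subtotal: $158,799.50
Write-off: 36.0 × $485 = $17,460.00
Total: $158,799.50 − $17,460.00 = $141,339.50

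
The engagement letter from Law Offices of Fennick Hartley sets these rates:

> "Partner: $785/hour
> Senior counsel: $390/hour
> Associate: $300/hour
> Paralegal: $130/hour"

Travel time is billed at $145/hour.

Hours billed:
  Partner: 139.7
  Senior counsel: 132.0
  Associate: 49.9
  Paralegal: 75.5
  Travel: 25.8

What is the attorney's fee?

Partner: 139.7 × $785 = $109,664.50
Senior counsel: 132.0 × $390 = $51,480.00
Associate: 49.9 × $300 = $14,970.00
Paralegal: 75.5 × $130 = $9,815.00
Subtotal: $109,664.50 + $51,480.00 + $14,970.00 + $9,815.00 = $185,929.50
Travel: 25.8 × $145 = $3,741.00
Total: $185,929.50 + $3,741.00 = $189,670.50

$189,670.50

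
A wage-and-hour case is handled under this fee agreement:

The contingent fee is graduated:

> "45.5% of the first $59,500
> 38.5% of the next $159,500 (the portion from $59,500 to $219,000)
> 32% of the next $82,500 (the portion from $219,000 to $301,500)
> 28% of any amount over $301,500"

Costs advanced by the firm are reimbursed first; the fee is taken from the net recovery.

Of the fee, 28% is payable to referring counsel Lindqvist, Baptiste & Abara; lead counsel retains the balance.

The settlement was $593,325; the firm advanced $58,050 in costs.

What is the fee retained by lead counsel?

Fee base (net of costs): $593,325 − $58,050 = $535,275
First $59,500 at 45.5% = $27,072.50
Next $159,500 at 38.5% = $61,407.50
Next $82,500 at 32% = $26,400.00
Remaining $233,775 at 28% = $65,457.00
Fee: $27,072.50 + $61,407.50 + $26,400.00 + $65,457.00 = $180,337.00
Referral share: 28% of $180,337.00 = $50,494.36; lead counsel retains $180,337.00 − $50,494.36 = $129,842.64.

$129,842.64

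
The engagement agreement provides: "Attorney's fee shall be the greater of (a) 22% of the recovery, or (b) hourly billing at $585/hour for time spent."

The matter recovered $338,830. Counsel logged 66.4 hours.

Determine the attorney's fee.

$74,542.60

(a) 22% of $338,830 = $74,542.60
(b) 66.4 × $585 = $38,844.00
The greater is (a): $74,542.60.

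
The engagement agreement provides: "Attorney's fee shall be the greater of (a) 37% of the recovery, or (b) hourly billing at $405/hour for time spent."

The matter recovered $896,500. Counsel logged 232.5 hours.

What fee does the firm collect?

(a) 37% of $896,500 = $331,705.00
(b) 232.5 × $405 = $94,162.50
The greater is (a): $331,705.00.

$331,705.00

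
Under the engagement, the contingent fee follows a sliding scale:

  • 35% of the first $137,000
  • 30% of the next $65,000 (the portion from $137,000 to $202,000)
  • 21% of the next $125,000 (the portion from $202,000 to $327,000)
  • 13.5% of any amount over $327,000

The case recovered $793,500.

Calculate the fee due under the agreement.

$156,677.50

First $137,000 at 35% = $47,950.00
Next $65,000 at 30% = $19,500.00
Next $125,000 at 21% = $26,250.00
Remaining $466,500 at 13.5% = $62,977.50
Fee: $47,950.00 + $19,500.00 + $26,250.00 + $62,977.50 = $156,677.50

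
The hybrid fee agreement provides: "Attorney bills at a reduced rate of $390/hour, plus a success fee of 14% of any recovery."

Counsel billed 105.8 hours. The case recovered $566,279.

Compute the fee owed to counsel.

$120,541.06

Hourly: 105.8 × $390 = $41,262.00
Success fee: 14% of $566,279 = $79,279.06
Total: $41,262.00 + $79,279.06 = $120,541.06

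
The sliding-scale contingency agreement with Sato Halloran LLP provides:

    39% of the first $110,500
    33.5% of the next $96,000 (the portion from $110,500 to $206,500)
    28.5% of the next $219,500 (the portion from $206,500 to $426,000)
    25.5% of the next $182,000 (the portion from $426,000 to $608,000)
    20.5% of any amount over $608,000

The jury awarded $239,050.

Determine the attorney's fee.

First $110,500 at 39% = $43,095.00
Next $96,000 at 33.5% = $32,160.00
Remaining $32,550 at 28.5% = $9,276.75
Fee: $43,095.00 + $32,160.00 + $9,276.75 = $84,531.75

$84,531.75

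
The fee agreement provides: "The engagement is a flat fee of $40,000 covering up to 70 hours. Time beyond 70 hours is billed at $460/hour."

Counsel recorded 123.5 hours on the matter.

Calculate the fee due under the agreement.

$64,610.00

Flat fee: $40,000.00
Excess hours: 123.5 − 70 = 53.5
Overrun: 53.5 × $460 = $24,610.00
Total: $40,000.00 + $24,610.00 = $64,610.00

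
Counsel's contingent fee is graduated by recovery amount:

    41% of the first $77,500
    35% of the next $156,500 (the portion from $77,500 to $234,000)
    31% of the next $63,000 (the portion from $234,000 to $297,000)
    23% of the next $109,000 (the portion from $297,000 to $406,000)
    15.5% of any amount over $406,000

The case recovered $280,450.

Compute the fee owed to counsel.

First $77,500 at 41% = $31,775.00
Next $156,500 at 35% = $54,775.00
Remaining $46,450 at 31% = $14,399.50
Fee: $31,775.00 + $54,775.00 + $14,399.50 = $100,949.50

$100,949.50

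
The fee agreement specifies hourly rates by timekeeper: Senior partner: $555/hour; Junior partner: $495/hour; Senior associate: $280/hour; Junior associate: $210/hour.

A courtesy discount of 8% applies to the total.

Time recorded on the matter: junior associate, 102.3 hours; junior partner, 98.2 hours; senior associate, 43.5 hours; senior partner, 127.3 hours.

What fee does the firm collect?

$140,689.62

Senior partner: 127.3 × $555 = $70,651.50
Junior partner: 98.2 × $495 = $48,609.00
Senior associate: 43.5 × $280 = $12,180.00
Junior associate: 102.3 × $210 = $21,483.00
Subtotal: $152,923.50
Less 8% discount: −$12,233.88
Total: $152,923.50 − $12,233.88 = $140,689.62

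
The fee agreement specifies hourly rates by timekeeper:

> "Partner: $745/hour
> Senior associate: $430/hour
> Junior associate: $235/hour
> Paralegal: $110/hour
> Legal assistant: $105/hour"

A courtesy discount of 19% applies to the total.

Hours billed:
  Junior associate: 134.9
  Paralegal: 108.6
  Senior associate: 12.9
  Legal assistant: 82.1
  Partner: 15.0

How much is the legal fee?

$55,881.90

Partner: 15.0 × $745 = $11,175.00
Senior associate: 12.9 × $430 = $5,547.00
Junior associate: 134.9 × $235 = $31,701.50
Paralegal: 108.6 × $110 = $11,946.00
Legal assistant: 82.1 × $105 = $8,620.50
Subtotal: $68,990.00
Less 19% discount: −$13,108.10
Total: $68,990.00 − $13,108.10 = $55,881.90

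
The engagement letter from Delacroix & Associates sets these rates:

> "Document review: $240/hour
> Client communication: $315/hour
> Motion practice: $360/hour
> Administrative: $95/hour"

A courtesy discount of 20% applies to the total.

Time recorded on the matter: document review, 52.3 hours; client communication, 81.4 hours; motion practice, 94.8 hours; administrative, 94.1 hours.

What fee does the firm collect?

Document review: 52.3 × $240 = $12,552.00
Client communication: 81.4 × $315 = $25,641.00
Motion practice: 94.8 × $360 = $34,128.00
Administrative: 94.1 × $95 = $8,939.50
Subtotal: $81,260.50
Less 20% discount: −$16,252.10
Total: $81,260.50 − $16,252.10 = $65,008.40

$65,008.40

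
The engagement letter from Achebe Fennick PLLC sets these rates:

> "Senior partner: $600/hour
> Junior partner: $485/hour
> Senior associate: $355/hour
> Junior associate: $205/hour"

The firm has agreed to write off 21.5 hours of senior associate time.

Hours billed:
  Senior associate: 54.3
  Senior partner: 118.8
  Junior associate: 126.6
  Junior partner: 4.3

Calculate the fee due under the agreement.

$110,962.50

Senior partner: 118.8 × $600 = $71,280.00
Junior partner: 4.3 × $485 = $2,085.50
Senior associate: 54.3 × $355 = $19,276.50
Junior associate: 126.6 × $205 = $25,953.00
Subtotal: $118,595.00
Write-off: 21.5 × $355 = $7,632.50
Total: $118,595.00 − $7,632.50 = $110,962.50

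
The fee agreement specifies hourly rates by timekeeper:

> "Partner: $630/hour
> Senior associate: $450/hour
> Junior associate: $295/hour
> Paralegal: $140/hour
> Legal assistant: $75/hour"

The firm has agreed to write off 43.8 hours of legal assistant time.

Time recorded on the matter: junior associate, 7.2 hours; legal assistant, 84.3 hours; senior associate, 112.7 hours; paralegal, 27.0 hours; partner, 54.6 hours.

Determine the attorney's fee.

Partner: 54.6 × $630 = $34,398.00
Senior associate: 112.7 × $450 = $50,715.00
Junior associate: 7.2 × $295 = $2,124.00
Paralegal: 27.0 × $140 = $3,780.00
Legal assistant: 84.3 × $75 = $6,322.50
Subtotal: $97,339.50
Write-off: 43.8 × $75 = $3,285.00
Total: $97,339.50 − $3,285.00 = $94,054.50

$94,054.50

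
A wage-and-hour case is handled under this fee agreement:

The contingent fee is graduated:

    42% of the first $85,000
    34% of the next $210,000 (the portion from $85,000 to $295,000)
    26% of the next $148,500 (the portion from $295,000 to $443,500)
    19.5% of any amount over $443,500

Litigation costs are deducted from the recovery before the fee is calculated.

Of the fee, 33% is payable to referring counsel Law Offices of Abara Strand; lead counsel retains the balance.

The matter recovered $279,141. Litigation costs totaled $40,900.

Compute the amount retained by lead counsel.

$58,827.30

Fee base (net of costs): $279,141 − $40,900 = $238,241
First $85,000 at 42% = $35,700.00
Remaining $153,241 at 34% = $52,101.94
Fee: $35,700.00 + $52,101.94 = $87,801.94
Referral share: 33% of $87,801.94 = $28,974.64; lead counsel retains $87,801.94 − $28,974.64 = $58,827.30.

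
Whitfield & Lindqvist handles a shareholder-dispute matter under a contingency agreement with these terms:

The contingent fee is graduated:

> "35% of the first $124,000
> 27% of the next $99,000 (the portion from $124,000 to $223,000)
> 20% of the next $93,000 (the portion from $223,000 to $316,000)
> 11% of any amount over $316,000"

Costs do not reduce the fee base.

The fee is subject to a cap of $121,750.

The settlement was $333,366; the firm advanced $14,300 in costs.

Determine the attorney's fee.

Fee base is the gross recovery, $333,366; costs are reimbursed separately.
First $124,000 at 35% = $43,400.00
Next $99,000 at 27% = $26,730.00
Next $93,000 at 20% = $18,600.00
Remaining $17,366 at 11% = $1,910.26
Fee: $43,400.00 + $26,730.00 + $18,600.00 + $1,910.26 = $90,640.26
$90,640.26 is under the $121,750 cap.

$90,640.26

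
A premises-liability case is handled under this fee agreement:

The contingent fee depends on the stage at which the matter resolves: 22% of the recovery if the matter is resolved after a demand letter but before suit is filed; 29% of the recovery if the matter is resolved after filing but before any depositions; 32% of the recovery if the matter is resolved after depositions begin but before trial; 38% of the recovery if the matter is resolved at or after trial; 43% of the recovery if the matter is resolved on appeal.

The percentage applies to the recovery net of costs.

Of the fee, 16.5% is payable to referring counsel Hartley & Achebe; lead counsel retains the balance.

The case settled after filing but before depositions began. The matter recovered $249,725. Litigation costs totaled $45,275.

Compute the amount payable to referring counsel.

$9,782.93

Fee base (net of costs): $249,725 − $45,275 = $204,450
The matter settled after filing but before depositions began, so the 29% rate applies.
$204,450 × 29% = $59,290.50
Referral share: 16.5% of $59,290.50 = $9,782.93; lead counsel retains $59,290.50 − $9,782.93 = $49,507.57.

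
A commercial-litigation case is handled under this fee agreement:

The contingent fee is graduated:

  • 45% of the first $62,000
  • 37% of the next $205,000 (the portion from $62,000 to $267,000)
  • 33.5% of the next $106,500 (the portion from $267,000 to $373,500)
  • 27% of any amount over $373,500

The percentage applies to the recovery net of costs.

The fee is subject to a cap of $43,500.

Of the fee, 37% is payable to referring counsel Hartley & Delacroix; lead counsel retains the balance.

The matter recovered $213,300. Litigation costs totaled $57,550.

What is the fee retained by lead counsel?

$27,405.00

Fee base (net of costs): $213,300 − $57,550 = $155,750
First $62,000 at 45% = $27,900.00
Remaining $93,750 at 37% = $34,687.50
Fee: $27,900.00 + $34,687.50 = $62,587.50
$62,587.50 exceeds the $43,500 cap, so the fee is capped at $43,500.00.
Referral share: 37% of $43,500.00 = $16,095.00; lead counsel retains $43,500.00 − $16,095.00 = $27,405.00.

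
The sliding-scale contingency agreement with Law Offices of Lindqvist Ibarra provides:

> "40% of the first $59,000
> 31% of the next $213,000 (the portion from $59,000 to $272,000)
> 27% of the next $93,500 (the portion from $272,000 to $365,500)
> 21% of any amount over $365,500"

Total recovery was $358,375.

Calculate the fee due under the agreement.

First $59,000 at 40% = $23,600.00
Next $213,000 at 31% = $66,030.00
Remaining $86,375 at 27% = $23,321.25
Fee: $23,600.00 + $66,030.00 + $23,321.25 = $112,951.25

$112,951.25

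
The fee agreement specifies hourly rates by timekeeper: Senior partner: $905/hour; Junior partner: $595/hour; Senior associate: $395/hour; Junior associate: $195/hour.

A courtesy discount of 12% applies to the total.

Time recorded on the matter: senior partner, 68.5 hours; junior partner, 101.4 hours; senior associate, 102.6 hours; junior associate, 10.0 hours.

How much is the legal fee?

Senior partner: 68.5 × $905 = $61,992.50
Junior partner: 101.4 × $595 = $60,333.00
Senior associate: 102.6 × $395 = $40,527.00
Junior associate: 10.0 × $195 = $1,950.00
Subtotal: $164,802.50
Less 12% discount: −$19,776.30
Total: $164,802.50 − $19,776.30 = $145,026.20

$145,026.20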